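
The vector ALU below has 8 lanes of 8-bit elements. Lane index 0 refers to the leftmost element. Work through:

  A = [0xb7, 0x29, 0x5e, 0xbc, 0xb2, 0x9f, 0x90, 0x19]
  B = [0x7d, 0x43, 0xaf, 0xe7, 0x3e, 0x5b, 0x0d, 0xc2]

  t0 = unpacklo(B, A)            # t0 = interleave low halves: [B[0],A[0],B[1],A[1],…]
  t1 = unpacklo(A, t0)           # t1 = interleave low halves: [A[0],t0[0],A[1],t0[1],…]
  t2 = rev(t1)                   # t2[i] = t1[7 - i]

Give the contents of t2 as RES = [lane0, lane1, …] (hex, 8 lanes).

t0 = [0x7d, 0xb7, 0x43, 0x29, 0xaf, 0x5e, 0xe7, 0xbc]
t1 = [0xb7, 0x7d, 0x29, 0xb7, 0x5e, 0x43, 0xbc, 0x29]
t2 = [0x29, 0xbc, 0x43, 0x5e, 0xb7, 0x29, 0x7d, 0xb7]

RES = [ 0x29  0xbc  0x43  0x5e  0xb7  0x29  0x7d  0xb7 ]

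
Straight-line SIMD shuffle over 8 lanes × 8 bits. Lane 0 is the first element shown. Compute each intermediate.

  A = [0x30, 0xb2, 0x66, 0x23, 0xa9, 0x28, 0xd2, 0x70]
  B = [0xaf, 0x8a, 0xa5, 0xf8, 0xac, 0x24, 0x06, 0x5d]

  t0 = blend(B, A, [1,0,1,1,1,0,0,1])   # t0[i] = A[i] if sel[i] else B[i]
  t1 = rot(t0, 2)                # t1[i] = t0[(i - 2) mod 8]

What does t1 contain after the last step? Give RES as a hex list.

RES = [0x06, 0x70, 0x30, 0x8a, 0x66, 0x23, 0xa9, 0x24]

t0 = [0x30, 0x8a, 0x66, 0x23, 0xa9, 0x24, 0x06, 0x70]
t1 = [0x06, 0x70, 0x30, 0x8a, 0x66, 0x23, 0xa9, 0x24]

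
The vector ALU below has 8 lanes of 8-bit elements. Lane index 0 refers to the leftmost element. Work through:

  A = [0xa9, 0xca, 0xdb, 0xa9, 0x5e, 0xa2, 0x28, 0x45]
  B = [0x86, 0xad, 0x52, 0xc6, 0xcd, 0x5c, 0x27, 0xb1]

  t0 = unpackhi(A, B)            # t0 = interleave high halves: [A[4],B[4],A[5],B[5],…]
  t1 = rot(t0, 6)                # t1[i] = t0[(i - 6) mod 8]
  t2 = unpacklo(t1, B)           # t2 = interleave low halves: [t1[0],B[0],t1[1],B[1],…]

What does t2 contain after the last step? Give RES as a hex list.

t0 = [0x5e, 0xcd, 0xa2, 0x5c, 0x28, 0x27, 0x45, 0xb1]
t1 = [0xa2, 0x5c, 0x28, 0x27, 0x45, 0xb1, 0x5e, 0xcd]
t2 = [0xa2, 0x86, 0x5c, 0xad, 0x28, 0x52, 0x27, 0xc6]

RES = [ 0xa2  0x86  0x5c  0xad  0x28  0x52  0x27  0xc6 ]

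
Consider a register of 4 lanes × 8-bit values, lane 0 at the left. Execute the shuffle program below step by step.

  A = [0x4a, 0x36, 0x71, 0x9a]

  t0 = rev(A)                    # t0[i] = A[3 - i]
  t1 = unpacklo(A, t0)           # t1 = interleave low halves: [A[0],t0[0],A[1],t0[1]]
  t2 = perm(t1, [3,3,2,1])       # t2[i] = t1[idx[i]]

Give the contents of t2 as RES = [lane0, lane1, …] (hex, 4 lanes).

RES = [0x71, 0x71, 0x36, 0x9a]

  t0: 9a 71 36 4a
  t1: 4a 9a 36 71
  t2: 71 71 36 9a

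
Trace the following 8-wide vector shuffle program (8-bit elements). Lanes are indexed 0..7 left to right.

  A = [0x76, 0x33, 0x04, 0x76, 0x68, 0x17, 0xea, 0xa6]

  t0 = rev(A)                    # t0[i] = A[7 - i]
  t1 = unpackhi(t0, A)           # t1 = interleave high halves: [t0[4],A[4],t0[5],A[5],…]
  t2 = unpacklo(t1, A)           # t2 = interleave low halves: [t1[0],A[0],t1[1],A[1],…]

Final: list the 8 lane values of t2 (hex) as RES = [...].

  t0: a6 ea 17 68 76 04 33 76
  t1: 76 68 04 17 33 ea 76 a6
  t2: 76 76 68 33 04 04 17 76

RES = [ 0x76  0x76  0x68  0x33  0x04  0x04  0x17  0x76 ]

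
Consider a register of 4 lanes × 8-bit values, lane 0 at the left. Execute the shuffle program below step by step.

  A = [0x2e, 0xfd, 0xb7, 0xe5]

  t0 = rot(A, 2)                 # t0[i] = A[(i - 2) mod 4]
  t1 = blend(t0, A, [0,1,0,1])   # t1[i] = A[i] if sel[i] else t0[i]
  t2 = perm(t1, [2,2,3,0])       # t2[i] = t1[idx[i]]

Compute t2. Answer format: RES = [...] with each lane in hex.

→ t0 |b7|e5|2e|fd|
→ t1 |b7|fd|2e|e5|
→ t2 |2e|2e|e5|b7|

RES = [0x2e, 0x2e, 0xe5, 0xb7]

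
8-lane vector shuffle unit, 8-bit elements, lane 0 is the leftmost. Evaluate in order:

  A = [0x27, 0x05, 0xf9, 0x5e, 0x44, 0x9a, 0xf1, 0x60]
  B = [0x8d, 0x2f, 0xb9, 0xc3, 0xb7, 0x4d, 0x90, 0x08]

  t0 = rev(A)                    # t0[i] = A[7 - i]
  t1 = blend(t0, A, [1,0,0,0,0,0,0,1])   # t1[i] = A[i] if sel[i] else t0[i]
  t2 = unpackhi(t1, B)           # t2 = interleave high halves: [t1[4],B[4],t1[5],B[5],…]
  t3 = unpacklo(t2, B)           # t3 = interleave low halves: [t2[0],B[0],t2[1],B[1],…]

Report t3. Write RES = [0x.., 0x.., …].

RES = [ 0x5e  0x8d  0xb7  0x2f  0xf9  0xb9  0x4d  0xc3 ]

  t0: 60 f1 9a 44 5e f9 05 27
  t1: 27 f1 9a 44 5e f9 05 60
  t2: 5e b7 f9 4d 05 90 60 08
  t3: 5e 8d b7 2f f9 b9 4d c3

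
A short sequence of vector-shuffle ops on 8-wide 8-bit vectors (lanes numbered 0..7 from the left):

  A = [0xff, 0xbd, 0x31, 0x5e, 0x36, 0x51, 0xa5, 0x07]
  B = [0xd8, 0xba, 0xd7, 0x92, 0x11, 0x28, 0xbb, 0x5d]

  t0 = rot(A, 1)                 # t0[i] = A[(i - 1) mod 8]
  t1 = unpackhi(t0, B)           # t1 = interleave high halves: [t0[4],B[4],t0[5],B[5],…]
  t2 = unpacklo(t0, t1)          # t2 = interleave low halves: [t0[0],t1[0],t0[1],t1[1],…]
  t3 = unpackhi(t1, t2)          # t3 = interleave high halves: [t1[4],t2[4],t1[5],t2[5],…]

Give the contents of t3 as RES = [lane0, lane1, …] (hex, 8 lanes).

RES = [0x51, 0xbd, 0xbb, 0x36, 0xa5, 0x31, 0x5d, 0x28]

t0 = [0x07, 0xff, 0xbd, 0x31, 0x5e, 0x36, 0x51, 0xa5]
t1 = [0x5e, 0x11, 0x36, 0x28, 0x51, 0xbb, 0xa5, 0x5d]
t2 = [0x07, 0x5e, 0xff, 0x11, 0xbd, 0x36, 0x31, 0x28]
t3 = [0x51, 0xbd, 0xbb, 0x36, 0xa5, 0x31, 0x5d, 0x28]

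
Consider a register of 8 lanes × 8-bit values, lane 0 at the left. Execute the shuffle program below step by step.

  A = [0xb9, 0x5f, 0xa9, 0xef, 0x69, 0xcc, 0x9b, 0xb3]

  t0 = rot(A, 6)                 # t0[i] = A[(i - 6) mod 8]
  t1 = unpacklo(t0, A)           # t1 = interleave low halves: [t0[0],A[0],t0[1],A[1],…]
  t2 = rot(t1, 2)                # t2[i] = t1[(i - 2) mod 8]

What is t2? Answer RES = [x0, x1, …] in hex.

  t0: a9 ef 69 cc 9b b3 b9 5f
  t1: a9 b9 ef 5f 69 a9 cc ef
  t2: cc ef a9 b9 ef 5f 69 a9

RES = [0xcc, 0xef, 0xa9, 0xb9, 0xef, 0x5f, 0x69, 0xa9]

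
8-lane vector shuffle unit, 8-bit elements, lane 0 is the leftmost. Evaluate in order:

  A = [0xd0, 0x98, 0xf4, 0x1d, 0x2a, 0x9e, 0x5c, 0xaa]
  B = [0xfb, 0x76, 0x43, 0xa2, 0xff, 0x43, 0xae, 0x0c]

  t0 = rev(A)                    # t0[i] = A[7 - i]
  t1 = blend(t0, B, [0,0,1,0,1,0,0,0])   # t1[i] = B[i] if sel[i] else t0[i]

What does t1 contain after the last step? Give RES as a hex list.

RES = [0xaa, 0x5c, 0x43, 0x2a, 0xff, 0xf4, 0x98, 0xd0]

t0 = [0xaa, 0x5c, 0x9e, 0x2a, 0x1d, 0xf4, 0x98, 0xd0]
t1 = [0xaa, 0x5c, 0x43, 0x2a, 0xff, 0xf4, 0x98, 0xd0]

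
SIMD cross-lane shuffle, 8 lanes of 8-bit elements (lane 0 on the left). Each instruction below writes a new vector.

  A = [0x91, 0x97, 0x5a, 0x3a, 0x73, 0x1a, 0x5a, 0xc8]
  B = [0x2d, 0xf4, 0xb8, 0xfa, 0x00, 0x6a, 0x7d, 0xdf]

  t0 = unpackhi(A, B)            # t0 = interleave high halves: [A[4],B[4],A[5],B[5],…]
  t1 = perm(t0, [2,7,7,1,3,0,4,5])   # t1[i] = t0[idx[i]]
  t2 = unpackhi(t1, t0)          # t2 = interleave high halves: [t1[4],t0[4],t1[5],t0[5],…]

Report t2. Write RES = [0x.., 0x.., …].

RES = [0x6a, 0x5a, 0x73, 0x7d, 0x5a, 0xc8, 0x7d, 0xdf]

  t0: 73 00 1a 6a 5a 7d c8 df
  t1: 1a df df 00 6a 73 5a 7d
  t2: 6a 5a 73 7d 5a c8 7d df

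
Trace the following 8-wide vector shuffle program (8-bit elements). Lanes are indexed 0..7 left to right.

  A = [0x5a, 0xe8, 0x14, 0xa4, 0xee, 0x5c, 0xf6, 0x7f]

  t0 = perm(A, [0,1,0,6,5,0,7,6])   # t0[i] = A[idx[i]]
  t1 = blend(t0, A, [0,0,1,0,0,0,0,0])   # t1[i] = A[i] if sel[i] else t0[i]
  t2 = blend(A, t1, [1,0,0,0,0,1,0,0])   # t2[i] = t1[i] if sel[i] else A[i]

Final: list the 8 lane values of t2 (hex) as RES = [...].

RES = [ 0x5a  0xe8  0x14  0xa4  0xee  0x5a  0xf6  0x7f ]

  t0: 5a e8 5a f6 5c 5a 7f f6
  t1: 5a e8 14 f6 5c 5a 7f f6
  t2: 5a e8 14 a4 ee 5a f6 7f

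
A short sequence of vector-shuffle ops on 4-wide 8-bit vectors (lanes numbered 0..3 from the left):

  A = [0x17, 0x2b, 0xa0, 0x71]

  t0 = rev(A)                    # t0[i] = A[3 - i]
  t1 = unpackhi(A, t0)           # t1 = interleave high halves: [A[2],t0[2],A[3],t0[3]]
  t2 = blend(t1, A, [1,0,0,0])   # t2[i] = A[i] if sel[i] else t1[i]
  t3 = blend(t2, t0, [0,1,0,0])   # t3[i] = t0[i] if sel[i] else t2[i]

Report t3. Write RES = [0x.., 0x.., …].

RES = [ 0x17  0xa0  0x71  0x17 ]

  t0: 71 a0 2b 17
  t1: a0 2b 71 17
  t2: 17 2b 71 17
  t3: 17 a0 71 17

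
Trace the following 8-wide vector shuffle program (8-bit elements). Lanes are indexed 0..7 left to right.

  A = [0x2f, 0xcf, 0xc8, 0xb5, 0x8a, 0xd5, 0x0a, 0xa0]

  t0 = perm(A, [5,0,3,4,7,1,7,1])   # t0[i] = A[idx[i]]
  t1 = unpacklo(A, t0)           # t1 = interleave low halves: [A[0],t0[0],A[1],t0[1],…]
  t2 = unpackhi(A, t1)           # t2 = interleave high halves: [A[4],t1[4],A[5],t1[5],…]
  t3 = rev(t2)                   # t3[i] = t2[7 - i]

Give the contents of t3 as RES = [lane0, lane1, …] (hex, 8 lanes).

  t0: d5 2f b5 8a a0 cf a0 cf
  t1: 2f d5 cf 2f c8 b5 b5 8a
  t2: 8a c8 d5 b5 0a b5 a0 8a
  t3: 8a a0 b5 0a b5 d5 c8 8a

RES = [ 0x8a  0xa0  0xb5  0x0a  0xb5  0xd5  0xc8  0x8a ]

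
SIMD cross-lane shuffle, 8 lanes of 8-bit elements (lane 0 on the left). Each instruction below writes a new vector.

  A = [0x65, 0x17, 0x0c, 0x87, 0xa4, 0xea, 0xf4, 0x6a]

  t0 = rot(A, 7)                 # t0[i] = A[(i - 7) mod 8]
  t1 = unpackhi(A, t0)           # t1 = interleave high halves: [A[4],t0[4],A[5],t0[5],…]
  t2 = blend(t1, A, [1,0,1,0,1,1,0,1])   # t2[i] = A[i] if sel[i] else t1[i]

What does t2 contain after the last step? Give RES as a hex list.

  t0: 17 0c 87 a4 ea f4 6a 65
  t1: a4 ea ea f4 f4 6a 6a 65
  t2: 65 ea 0c f4 a4 ea 6a 6a

RES = [0x65, 0xea, 0x0c, 0xf4, 0xa4, 0xea, 0x6a, 0x6a]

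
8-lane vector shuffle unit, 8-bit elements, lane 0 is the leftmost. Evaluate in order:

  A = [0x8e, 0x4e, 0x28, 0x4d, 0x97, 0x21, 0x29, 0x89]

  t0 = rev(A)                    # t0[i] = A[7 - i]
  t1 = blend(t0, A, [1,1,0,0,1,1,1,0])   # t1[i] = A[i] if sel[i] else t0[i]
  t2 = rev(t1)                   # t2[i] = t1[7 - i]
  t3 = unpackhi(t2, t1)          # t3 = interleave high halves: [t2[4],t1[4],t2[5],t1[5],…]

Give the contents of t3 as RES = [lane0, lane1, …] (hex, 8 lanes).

RES = [ 0x97  0x97  0x21  0x21  0x4e  0x29  0x8e  0x8e ]

t0 = [0x89, 0x29, 0x21, 0x97, 0x4d, 0x28, 0x4e, 0x8e]
t1 = [0x8e, 0x4e, 0x21, 0x97, 0x97, 0x21, 0x29, 0x8e]
t2 = [0x8e, 0x29, 0x21, 0x97, 0x97, 0x21, 0x4e, 0x8e]
t3 = [0x97, 0x97, 0x21, 0x21, 0x4e, 0x29, 0x8e, 0x8e]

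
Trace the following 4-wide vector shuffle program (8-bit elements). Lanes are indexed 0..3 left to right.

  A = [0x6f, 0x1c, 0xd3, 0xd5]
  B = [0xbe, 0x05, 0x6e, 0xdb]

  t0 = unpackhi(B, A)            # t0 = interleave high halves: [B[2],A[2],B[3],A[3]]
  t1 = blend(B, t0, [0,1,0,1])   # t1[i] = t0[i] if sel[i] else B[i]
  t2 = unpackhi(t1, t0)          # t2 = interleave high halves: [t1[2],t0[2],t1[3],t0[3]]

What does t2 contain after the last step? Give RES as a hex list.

RES = [0x6e, 0xdb, 0xd5, 0xd5]

t0 = [0x6e, 0xd3, 0xdb, 0xd5]
t1 = [0xbe, 0xd3, 0x6e, 0xd5]
t2 = [0x6e, 0xdb, 0xd5, 0xd5]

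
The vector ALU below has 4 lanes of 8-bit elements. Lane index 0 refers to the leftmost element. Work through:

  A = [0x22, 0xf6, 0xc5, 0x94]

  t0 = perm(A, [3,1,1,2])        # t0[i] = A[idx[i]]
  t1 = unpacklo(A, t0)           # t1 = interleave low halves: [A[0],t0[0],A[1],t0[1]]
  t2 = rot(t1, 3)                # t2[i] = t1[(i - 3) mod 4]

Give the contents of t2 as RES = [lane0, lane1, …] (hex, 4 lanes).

RES = [ 0x94  0xf6  0xf6  0x22 ]

t0 = [0x94, 0xf6, 0xf6, 0xc5]
t1 = [0x22, 0x94, 0xf6, 0xf6]
t2 = [0x94, 0xf6, 0xf6, 0x22]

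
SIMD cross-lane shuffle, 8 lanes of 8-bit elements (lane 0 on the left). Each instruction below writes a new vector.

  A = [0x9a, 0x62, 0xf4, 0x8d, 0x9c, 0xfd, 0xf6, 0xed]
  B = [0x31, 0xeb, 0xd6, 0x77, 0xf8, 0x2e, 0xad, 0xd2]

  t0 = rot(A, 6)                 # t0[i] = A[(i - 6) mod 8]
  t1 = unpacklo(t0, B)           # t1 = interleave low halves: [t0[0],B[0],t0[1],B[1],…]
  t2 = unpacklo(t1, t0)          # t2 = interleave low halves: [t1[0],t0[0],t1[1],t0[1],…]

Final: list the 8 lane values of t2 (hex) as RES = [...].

→ t0 |f4|8d|9c|fd|f6|ed|9a|62|
→ t1 |f4|31|8d|eb|9c|d6|fd|77|
→ t2 |f4|f4|31|8d|8d|9c|eb|fd|

RES = [0xf4, 0xf4, 0x31, 0x8d, 0x8d, 0x9c, 0xeb, 0xfd]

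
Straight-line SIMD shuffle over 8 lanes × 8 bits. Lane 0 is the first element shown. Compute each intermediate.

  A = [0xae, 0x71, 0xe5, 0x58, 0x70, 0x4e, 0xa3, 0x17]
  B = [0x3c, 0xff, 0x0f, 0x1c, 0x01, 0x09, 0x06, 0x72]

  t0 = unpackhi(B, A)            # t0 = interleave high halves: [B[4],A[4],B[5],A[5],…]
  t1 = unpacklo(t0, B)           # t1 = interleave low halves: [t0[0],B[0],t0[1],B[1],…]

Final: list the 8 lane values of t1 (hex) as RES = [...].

RES = [0x01, 0x3c, 0x70, 0xff, 0x09, 0x0f, 0x4e, 0x1c]

  t0: 01 70 09 4e 06 a3 72 17
  t1: 01 3c 70 ff 09 0f 4e 1c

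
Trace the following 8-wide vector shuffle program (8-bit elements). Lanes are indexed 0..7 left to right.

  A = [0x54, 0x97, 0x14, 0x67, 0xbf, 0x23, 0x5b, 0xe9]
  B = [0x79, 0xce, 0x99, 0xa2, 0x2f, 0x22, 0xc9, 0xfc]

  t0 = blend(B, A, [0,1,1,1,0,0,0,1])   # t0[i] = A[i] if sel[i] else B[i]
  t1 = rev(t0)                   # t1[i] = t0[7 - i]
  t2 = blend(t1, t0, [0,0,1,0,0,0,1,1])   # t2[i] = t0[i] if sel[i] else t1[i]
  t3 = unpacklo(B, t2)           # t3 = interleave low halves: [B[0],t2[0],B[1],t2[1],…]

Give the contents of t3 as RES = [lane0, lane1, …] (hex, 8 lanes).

t0 = [0x79, 0x97, 0x14, 0x67, 0x2f, 0x22, 0xc9, 0xe9]
t1 = [0xe9, 0xc9, 0x22, 0x2f, 0x67, 0x14, 0x97, 0x79]
t2 = [0xe9, 0xc9, 0x14, 0x2f, 0x67, 0x14, 0xc9, 0xe9]
t3 = [0x79, 0xe9, 0xce, 0xc9, 0x99, 0x14, 0xa2, 0x2f]

RES = [ 0x79  0xe9  0xce  0xc9  0x99  0x14  0xa2  0x2f ]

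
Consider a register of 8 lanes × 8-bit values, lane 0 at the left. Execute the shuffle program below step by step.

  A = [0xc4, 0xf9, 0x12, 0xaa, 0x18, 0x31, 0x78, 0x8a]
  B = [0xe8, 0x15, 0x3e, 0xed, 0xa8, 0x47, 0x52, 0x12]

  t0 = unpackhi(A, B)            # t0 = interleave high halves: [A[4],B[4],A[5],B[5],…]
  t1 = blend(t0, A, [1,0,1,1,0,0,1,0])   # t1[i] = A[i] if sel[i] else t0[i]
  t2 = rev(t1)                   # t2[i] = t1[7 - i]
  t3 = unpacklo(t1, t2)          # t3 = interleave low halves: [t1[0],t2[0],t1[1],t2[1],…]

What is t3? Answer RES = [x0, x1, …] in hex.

RES = [ 0xc4  0x12  0xa8  0x78  0x12  0x52  0xaa  0x78 ]

→ t0 |18|a8|31|47|78|52|8a|12|
→ t1 |c4|a8|12|aa|78|52|78|12|
→ t2 |12|78|52|78|aa|12|a8|c4|
→ t3 |c4|12|a8|78|12|52|aa|78|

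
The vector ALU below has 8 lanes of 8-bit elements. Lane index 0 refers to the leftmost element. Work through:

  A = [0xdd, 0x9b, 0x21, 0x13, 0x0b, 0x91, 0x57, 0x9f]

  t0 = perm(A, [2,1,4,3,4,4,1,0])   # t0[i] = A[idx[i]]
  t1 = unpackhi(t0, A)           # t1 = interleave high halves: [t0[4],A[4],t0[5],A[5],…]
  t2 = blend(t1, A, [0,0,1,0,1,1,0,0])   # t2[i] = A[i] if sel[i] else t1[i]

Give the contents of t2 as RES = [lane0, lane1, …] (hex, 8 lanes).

RES = [ 0x0b  0x0b  0x21  0x91  0x0b  0x91  0xdd  0x9f ]

→ t0 |21|9b|0b|13|0b|0b|9b|dd|
→ t1 |0b|0b|0b|91|9b|57|dd|9f|
→ t2 |0b|0b|21|91|0b|91|dd|9f|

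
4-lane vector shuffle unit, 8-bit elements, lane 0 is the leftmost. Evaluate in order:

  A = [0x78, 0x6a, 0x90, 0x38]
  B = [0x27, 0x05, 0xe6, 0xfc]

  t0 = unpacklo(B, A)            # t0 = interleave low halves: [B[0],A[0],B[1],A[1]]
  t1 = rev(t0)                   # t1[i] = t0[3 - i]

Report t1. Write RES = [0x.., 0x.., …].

RES = [ 0x6a  0x05  0x78  0x27 ]

→ t0 |27|78|05|6a|
→ t1 |6a|05|78|27|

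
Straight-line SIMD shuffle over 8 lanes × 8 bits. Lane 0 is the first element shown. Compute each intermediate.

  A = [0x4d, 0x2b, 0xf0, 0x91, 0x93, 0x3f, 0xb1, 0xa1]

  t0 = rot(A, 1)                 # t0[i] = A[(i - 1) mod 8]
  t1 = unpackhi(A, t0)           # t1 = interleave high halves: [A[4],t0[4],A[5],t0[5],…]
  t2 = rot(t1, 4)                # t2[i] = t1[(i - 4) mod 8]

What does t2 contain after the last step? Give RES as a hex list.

RES = [0xb1, 0x3f, 0xa1, 0xb1, 0x93, 0x91, 0x3f, 0x93]

→ t0 |a1|4d|2b|f0|91|93|3f|b1|
→ t1 |93|91|3f|93|b1|3f|a1|b1|
→ t2 |b1|3f|a1|b1|93|91|3f|93|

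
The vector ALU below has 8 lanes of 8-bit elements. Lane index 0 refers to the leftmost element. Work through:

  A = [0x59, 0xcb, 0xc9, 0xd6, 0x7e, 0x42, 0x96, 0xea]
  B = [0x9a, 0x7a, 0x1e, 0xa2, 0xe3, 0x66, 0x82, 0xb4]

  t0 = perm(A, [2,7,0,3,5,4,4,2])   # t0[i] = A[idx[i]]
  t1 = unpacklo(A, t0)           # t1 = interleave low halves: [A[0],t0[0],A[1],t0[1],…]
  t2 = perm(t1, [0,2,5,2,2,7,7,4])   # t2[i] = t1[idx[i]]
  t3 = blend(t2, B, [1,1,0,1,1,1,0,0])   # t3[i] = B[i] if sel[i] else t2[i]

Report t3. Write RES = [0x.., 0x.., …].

RES = [0x9a, 0x7a, 0x59, 0xa2, 0xe3, 0x66, 0xd6, 0xc9]

  t0: c9 ea 59 d6 42 7e 7e c9
  t1: 59 c9 cb ea c9 59 d6 d6
  t2: 59 cb 59 cb cb d6 d6 c9
  t3: 9a 7a 59 a2 e3 66 d6 c9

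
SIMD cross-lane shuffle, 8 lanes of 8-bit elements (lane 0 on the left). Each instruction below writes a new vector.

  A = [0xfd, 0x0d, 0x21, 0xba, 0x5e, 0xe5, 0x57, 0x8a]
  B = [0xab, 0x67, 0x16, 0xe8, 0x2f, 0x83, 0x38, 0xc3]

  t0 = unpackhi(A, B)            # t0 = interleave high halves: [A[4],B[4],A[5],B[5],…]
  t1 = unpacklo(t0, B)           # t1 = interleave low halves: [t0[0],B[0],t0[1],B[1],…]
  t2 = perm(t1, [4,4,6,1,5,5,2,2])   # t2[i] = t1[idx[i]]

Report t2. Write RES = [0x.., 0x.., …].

→ t0 |5e|2f|e5|83|57|38|8a|c3|
→ t1 |5e|ab|2f|67|e5|16|83|e8|
→ t2 |e5|e5|83|ab|16|16|2f|2f|

RES = [0xe5, 0xe5, 0x83, 0xab, 0x16, 0x16, 0x2f, 0x2f]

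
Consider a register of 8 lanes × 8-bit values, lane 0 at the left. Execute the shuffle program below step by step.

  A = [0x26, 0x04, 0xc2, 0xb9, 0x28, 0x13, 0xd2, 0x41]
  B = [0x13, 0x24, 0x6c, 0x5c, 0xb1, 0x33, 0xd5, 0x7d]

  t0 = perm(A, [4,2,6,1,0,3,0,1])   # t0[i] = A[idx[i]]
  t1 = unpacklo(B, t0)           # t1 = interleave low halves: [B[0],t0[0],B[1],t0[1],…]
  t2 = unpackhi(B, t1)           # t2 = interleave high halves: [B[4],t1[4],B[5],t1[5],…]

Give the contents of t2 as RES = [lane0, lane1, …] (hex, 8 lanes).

  t0: 28 c2 d2 04 26 b9 26 04
  t1: 13 28 24 c2 6c d2 5c 04
  t2: b1 6c 33 d2 d5 5c 7d 04

RES = [0xb1, 0x6c, 0x33, 0xd2, 0xd5, 0x5c, 0x7d, 0x04]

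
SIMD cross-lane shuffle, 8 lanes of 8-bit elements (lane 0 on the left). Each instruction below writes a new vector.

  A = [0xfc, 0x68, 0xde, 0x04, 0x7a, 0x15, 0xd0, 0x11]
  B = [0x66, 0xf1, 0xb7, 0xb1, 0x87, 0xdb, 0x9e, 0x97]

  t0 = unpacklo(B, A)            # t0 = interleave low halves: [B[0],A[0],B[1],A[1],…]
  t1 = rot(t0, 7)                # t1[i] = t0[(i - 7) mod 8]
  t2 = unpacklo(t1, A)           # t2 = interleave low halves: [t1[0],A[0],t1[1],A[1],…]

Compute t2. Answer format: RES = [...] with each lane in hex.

RES = [0xfc, 0xfc, 0xf1, 0x68, 0x68, 0xde, 0xb7, 0x04]

→ t0 |66|fc|f1|68|b7|de|b1|04|
→ t1 |fc|f1|68|b7|de|b1|04|66|
→ t2 |fc|fc|f1|68|68|de|b7|04|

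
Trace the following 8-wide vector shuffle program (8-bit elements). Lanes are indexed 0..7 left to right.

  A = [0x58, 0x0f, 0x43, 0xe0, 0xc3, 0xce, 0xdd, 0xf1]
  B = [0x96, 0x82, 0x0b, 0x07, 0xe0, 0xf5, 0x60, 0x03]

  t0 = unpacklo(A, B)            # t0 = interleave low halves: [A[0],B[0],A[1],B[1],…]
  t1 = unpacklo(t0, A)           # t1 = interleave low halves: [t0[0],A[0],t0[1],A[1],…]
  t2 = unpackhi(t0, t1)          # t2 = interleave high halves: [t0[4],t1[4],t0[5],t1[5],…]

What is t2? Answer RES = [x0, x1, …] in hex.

RES = [0x43, 0x0f, 0x0b, 0x43, 0xe0, 0x82, 0x07, 0xe0]

t0 = [0x58, 0x96, 0x0f, 0x82, 0x43, 0x0b, 0xe0, 0x07]
t1 = [0x58, 0x58, 0x96, 0x0f, 0x0f, 0x43, 0x82, 0xe0]
t2 = [0x43, 0x0f, 0x0b, 0x43, 0xe0, 0x82, 0x07, 0xe0]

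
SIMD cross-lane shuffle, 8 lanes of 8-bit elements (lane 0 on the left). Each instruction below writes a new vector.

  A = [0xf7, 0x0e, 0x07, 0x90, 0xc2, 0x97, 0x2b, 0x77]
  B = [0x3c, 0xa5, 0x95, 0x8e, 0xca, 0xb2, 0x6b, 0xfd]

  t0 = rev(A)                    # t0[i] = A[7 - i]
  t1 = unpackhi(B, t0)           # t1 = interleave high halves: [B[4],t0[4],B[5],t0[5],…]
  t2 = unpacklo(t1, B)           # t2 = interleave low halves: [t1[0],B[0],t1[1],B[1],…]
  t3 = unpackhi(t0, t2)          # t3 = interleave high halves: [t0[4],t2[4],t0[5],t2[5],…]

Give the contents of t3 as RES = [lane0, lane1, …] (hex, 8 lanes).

  t0: 77 2b 97 c2 90 07 0e f7
  t1: ca 90 b2 07 6b 0e fd f7
  t2: ca 3c 90 a5 b2 95 07 8e
  t3: 90 b2 07 95 0e 07 f7 8e

RES = [0x90, 0xb2, 0x07, 0x95, 0x0e, 0x07, 0xf7, 0x8e]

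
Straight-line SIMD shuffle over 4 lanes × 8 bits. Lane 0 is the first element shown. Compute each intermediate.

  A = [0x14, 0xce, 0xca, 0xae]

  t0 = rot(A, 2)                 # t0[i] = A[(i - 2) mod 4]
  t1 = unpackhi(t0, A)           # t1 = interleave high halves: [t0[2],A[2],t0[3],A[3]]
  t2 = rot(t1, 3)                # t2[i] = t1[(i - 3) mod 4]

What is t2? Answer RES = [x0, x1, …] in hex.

RES = [0xca, 0xce, 0xae, 0x14]

  t0: ca ae 14 ce
  t1: 14 ca ce ae
  t2: ca ce ae 14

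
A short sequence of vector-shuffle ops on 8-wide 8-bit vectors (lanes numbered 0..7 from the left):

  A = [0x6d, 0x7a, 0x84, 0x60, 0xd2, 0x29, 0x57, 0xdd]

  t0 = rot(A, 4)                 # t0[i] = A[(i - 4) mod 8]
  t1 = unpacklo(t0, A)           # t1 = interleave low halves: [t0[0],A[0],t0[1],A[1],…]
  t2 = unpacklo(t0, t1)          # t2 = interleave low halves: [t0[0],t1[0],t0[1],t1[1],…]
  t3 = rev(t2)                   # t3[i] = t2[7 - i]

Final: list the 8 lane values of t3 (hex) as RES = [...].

→ t0 |d2|29|57|dd|6d|7a|84|60|
→ t1 |d2|6d|29|7a|57|84|dd|60|
→ t2 |d2|d2|29|6d|57|29|dd|7a|
→ t3 |7a|dd|29|57|6d|29|d2|d2|

RES = [ 0x7a  0xdd  0x29  0x57  0x6d  0x29  0xd2  0xd2 ]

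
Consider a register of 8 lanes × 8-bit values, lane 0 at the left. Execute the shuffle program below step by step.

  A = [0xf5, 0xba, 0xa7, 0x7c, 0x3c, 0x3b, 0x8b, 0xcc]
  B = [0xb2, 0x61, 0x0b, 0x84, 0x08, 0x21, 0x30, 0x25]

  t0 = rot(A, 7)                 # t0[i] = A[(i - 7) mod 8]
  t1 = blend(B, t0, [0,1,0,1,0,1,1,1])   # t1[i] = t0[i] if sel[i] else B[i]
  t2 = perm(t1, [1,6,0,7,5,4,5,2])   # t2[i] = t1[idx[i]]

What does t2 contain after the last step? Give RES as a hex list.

RES = [ 0xa7  0xcc  0xb2  0xf5  0x8b  0x08  0x8b  0x0b ]

t0 = [0xba, 0xa7, 0x7c, 0x3c, 0x3b, 0x8b, 0xcc, 0xf5]
t1 = [0xb2, 0xa7, 0x0b, 0x3c, 0x08, 0x8b, 0xcc, 0xf5]
t2 = [0xa7, 0xcc, 0xb2, 0xf5, 0x8b, 0x08, 0x8b, 0x0b]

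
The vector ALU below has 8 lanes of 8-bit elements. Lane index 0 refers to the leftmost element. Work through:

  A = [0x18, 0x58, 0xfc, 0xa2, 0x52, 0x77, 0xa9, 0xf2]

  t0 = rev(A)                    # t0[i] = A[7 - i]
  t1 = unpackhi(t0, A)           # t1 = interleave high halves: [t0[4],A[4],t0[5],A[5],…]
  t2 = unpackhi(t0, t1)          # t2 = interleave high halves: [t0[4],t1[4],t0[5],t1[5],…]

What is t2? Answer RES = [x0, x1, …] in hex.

RES = [0xa2, 0x58, 0xfc, 0xa9, 0x58, 0x18, 0x18, 0xf2]

→ t0 |f2|a9|77|52|a2|fc|58|18|
→ t1 |a2|52|fc|77|58|a9|18|f2|
→ t2 |a2|58|fc|a9|58|18|18|f2|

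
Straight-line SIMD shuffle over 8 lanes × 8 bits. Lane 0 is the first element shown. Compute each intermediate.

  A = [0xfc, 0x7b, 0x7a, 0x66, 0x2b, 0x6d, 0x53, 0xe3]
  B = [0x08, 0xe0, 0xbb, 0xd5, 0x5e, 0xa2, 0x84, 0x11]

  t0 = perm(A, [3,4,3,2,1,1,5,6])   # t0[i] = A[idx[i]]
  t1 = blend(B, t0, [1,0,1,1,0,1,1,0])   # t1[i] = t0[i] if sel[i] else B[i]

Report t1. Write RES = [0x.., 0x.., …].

RES = [0x66, 0xe0, 0x66, 0x7a, 0x5e, 0x7b, 0x6d, 0x11]

t0 = [0x66, 0x2b, 0x66, 0x7a, 0x7b, 0x7b, 0x6d, 0x53]
t1 = [0x66, 0xe0, 0x66, 0x7a, 0x5e, 0x7b, 0x6d, 0x11]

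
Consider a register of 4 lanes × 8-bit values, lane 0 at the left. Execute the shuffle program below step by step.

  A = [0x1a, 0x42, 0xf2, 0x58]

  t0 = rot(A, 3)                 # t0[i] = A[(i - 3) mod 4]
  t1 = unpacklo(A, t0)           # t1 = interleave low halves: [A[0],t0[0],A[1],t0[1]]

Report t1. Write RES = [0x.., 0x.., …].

RES = [0x1a, 0x42, 0x42, 0xf2]

→ t0 |42|f2|58|1a|
→ t1 |1a|42|42|f2|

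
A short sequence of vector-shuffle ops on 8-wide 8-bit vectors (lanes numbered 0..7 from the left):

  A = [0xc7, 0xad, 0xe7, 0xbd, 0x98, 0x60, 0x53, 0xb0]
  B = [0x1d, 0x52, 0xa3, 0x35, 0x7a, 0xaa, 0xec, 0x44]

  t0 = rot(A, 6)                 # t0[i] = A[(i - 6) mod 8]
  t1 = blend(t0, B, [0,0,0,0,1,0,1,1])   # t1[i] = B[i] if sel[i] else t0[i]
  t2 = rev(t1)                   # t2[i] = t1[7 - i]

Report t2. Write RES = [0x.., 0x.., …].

RES = [0x44, 0xec, 0xb0, 0x7a, 0x60, 0x98, 0xbd, 0xe7]

→ t0 |e7|bd|98|60|53|b0|c7|ad|
→ t1 |e7|bd|98|60|7a|b0|ec|44|
→ t2 |44|ec|b0|7a|60|98|bd|e7|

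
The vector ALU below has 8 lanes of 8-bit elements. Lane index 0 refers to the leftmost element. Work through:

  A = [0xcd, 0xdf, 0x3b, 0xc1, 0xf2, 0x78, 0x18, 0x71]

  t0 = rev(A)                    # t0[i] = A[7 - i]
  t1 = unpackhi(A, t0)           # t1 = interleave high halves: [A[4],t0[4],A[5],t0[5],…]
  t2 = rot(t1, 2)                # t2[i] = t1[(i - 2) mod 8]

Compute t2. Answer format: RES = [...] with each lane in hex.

  t0: 71 18 78 f2 c1 3b df cd
  t1: f2 c1 78 3b 18 df 71 cd
  t2: 71 cd f2 c1 78 3b 18 df

RES = [0x71, 0xcd, 0xf2, 0xc1, 0x78, 0x3b, 0x18, 0xdf]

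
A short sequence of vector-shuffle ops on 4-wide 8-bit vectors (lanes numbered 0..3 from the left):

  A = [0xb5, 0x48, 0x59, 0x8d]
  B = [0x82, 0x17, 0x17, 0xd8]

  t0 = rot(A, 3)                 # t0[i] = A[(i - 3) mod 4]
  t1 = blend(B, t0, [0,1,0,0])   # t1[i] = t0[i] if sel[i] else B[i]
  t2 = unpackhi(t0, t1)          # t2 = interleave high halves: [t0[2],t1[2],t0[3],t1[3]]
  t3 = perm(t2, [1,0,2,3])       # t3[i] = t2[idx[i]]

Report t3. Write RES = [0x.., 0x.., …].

RES = [ 0x17  0x8d  0xb5  0xd8 ]

→ t0 |48|59|8d|b5|
→ t1 |82|59|17|d8|
→ t2 |8d|17|b5|d8|
→ t3 |17|8d|b5|d8|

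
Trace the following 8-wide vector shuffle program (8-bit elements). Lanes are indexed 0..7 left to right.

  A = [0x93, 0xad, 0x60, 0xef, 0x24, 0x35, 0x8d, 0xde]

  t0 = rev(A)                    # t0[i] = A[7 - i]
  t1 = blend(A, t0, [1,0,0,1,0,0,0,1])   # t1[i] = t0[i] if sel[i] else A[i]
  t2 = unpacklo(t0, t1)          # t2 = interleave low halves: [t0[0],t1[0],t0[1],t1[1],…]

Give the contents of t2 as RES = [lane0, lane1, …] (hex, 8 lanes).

t0 = [0xde, 0x8d, 0x35, 0x24, 0xef, 0x60, 0xad, 0x93]
t1 = [0xde, 0xad, 0x60, 0x24, 0x24, 0x35, 0x8d, 0x93]
t2 = [0xde, 0xde, 0x8d, 0xad, 0x35, 0x60, 0x24, 0x24]

RES = [0xde, 0xde, 0x8d, 0xad, 0x35, 0x60, 0x24, 0x24]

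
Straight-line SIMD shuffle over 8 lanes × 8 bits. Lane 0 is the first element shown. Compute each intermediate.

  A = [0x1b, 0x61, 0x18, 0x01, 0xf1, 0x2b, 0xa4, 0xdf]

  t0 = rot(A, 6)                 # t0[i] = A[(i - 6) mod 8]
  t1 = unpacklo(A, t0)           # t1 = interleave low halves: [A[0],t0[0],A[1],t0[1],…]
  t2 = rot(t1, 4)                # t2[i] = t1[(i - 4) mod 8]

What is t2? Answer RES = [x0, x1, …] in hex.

RES = [0x18, 0xf1, 0x01, 0x2b, 0x1b, 0x18, 0x61, 0x01]

→ t0 |18|01|f1|2b|a4|df|1b|61|
→ t1 |1b|18|61|01|18|f1|01|2b|
→ t2 |18|f1|01|2b|1b|18|61|01|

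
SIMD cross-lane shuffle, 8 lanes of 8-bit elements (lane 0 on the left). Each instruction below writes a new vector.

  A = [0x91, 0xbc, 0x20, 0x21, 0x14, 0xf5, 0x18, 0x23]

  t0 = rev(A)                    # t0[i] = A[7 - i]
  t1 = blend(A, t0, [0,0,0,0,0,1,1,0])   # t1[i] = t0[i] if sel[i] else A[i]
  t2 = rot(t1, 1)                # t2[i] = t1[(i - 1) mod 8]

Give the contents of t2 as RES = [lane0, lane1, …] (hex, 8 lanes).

→ t0 |23|18|f5|14|21|20|bc|91|
→ t1 |91|bc|20|21|14|20|bc|23|
→ t2 |23|91|bc|20|21|14|20|bc|

RES = [0x23, 0x91, 0xbc, 0x20, 0x21, 0x14, 0x20, 0xbc]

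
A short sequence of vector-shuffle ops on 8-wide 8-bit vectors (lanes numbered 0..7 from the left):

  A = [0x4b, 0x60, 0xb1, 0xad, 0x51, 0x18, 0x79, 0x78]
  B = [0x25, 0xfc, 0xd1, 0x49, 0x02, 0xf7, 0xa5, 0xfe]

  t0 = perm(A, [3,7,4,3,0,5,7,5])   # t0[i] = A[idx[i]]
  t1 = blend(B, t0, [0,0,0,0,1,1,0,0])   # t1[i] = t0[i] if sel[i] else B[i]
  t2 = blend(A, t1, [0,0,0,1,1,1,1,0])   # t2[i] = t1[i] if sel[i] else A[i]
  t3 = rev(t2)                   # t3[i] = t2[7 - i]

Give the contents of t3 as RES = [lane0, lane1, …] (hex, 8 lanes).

t0 = [0xad, 0x78, 0x51, 0xad, 0x4b, 0x18, 0x78, 0x18]
t1 = [0x25, 0xfc, 0xd1, 0x49, 0x4b, 0x18, 0xa5, 0xfe]
t2 = [0x4b, 0x60, 0xb1, 0x49, 0x4b, 0x18, 0xa5, 0x78]
t3 = [0x78, 0xa5, 0x18, 0x4b, 0x49, 0xb1, 0x60, 0x4b]

RES = [0x78, 0xa5, 0x18, 0x4b, 0x49, 0xb1, 0x60, 0x4b]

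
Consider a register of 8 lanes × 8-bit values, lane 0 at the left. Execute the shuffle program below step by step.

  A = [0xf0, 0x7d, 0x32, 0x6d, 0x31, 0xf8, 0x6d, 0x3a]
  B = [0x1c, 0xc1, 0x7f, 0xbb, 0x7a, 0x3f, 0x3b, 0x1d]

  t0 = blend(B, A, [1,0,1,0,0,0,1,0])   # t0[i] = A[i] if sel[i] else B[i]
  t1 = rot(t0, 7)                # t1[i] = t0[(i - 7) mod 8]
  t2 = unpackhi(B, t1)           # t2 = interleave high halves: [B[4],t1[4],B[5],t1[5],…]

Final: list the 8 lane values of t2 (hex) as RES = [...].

  t0: f0 c1 32 bb 7a 3f 6d 1d
  t1: c1 32 bb 7a 3f 6d 1d f0
  t2: 7a 3f 3f 6d 3b 1d 1d f0

RES = [0x7a, 0x3f, 0x3f, 0x6d, 0x3b, 0x1d, 0x1d, 0xf0]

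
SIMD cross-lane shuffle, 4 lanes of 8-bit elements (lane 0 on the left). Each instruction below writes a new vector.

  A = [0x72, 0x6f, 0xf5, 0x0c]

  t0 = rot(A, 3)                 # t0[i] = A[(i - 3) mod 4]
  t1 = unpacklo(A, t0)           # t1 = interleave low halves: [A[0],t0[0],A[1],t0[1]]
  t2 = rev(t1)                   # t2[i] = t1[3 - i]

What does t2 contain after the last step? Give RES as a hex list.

RES = [0xf5, 0x6f, 0x6f, 0x72]

t0 = [0x6f, 0xf5, 0x0c, 0x72]
t1 = [0x72, 0x6f, 0x6f, 0xf5]
t2 = [0xf5, 0x6f, 0x6f, 0x72]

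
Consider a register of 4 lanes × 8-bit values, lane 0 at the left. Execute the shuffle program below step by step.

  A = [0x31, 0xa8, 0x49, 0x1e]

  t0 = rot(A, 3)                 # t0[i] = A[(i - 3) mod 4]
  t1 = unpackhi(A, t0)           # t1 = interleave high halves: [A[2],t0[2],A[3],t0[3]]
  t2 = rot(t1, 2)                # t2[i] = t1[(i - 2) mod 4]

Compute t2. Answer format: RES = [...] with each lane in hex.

t0 = [0xa8, 0x49, 0x1e, 0x31]
t1 = [0x49, 0x1e, 0x1e, 0x31]
t2 = [0x1e, 0x31, 0x49, 0x1e]

RES = [ 0x1e  0x31  0x49  0x1e ]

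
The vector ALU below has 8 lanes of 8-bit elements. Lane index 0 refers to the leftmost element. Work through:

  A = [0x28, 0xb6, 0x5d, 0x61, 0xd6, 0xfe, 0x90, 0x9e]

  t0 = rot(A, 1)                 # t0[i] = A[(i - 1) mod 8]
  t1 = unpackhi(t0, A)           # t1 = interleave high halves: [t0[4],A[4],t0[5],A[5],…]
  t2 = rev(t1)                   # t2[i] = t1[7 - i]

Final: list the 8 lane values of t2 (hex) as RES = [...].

RES = [0x9e, 0x90, 0x90, 0xfe, 0xfe, 0xd6, 0xd6, 0x61]

t0 = [0x9e, 0x28, 0xb6, 0x5d, 0x61, 0xd6, 0xfe, 0x90]
t1 = [0x61, 0xd6, 0xd6, 0xfe, 0xfe, 0x90, 0x90, 0x9e]
t2 = [0x9e, 0x90, 0x90, 0xfe, 0xfe, 0xd6, 0xd6, 0x61]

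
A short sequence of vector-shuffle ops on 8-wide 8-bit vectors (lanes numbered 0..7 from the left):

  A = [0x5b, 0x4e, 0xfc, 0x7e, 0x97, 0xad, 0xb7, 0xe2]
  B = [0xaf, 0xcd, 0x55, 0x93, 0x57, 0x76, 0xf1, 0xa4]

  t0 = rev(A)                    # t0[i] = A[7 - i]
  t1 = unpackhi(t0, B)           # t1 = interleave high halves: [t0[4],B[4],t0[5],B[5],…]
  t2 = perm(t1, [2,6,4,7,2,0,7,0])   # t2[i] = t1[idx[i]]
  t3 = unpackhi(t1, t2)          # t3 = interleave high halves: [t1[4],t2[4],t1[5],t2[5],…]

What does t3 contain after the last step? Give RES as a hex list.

RES = [ 0x4e  0xfc  0xf1  0x7e  0x5b  0xa4  0xa4  0x7e ]

→ t0 |e2|b7|ad|97|7e|fc|4e|5b|
→ t1 |7e|57|fc|76|4e|f1|5b|a4|
→ t2 |fc|5b|4e|a4|fc|7e|a4|7e|
→ t3 |4e|fc|f1|7e|5b|a4|a4|7e|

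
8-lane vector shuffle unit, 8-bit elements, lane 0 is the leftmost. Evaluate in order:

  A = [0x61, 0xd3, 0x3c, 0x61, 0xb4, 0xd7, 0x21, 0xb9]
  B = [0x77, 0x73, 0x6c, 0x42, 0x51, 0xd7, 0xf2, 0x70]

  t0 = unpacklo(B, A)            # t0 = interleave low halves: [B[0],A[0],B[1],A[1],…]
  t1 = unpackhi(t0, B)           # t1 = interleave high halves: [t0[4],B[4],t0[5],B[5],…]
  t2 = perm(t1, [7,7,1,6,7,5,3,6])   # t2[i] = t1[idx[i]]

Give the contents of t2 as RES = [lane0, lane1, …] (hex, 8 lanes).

  t0: 77 61 73 d3 6c 3c 42 61
  t1: 6c 51 3c d7 42 f2 61 70
  t2: 70 70 51 61 70 f2 d7 61

RES = [ 0x70  0x70  0x51  0x61  0x70  0xf2  0xd7  0x61 ]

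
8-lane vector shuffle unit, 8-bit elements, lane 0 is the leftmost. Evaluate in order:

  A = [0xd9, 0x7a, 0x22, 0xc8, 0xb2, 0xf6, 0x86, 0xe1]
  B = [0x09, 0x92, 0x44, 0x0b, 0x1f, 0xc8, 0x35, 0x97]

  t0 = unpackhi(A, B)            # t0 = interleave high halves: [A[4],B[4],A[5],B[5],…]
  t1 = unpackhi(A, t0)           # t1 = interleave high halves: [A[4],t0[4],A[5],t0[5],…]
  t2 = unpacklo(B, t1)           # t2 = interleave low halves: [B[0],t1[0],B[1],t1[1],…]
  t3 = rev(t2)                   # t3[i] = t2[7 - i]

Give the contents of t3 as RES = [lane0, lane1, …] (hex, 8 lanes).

→ t0 |b2|1f|f6|c8|86|35|e1|97|
→ t1 |b2|86|f6|35|86|e1|e1|97|
→ t2 |09|b2|92|86|44|f6|0b|35|
→ t3 |35|0b|f6|44|86|92|b2|09|

RES = [0x35, 0x0b, 0xf6, 0x44, 0x86, 0x92, 0xb2, 0x09]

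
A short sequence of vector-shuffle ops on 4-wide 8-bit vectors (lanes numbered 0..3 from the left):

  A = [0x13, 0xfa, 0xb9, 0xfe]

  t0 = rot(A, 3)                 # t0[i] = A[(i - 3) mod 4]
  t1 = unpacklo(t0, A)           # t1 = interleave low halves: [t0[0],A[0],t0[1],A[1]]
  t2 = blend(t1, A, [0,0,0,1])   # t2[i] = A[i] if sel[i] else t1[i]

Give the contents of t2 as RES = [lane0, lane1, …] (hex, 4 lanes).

RES = [ 0xfa  0x13  0xb9  0xfe ]

  t0: fa b9 fe 13
  t1: fa 13 b9 fa
  t2: fa 13 b9 fe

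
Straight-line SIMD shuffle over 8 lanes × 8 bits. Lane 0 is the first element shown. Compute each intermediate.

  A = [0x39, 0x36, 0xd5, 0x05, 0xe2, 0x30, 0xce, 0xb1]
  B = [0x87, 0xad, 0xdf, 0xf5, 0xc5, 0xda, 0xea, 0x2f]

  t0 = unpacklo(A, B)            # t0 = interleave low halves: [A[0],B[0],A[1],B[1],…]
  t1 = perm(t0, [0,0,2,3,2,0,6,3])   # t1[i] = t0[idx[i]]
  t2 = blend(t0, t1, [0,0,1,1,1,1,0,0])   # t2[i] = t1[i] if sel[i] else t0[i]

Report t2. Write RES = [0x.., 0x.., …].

  t0: 39 87 36 ad d5 df 05 f5
  t1: 39 39 36 ad 36 39 05 ad
  t2: 39 87 36 ad 36 39 05 f5

RES = [0x39, 0x87, 0x36, 0xad, 0x36, 0x39, 0x05, 0xf5]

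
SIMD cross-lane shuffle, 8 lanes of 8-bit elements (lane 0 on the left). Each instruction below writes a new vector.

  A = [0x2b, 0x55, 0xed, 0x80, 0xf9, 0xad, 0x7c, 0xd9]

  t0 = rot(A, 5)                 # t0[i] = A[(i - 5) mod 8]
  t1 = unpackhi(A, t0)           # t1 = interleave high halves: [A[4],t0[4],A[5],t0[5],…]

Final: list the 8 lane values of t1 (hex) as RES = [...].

RES = [ 0xf9  0xd9  0xad  0x2b  0x7c  0x55  0xd9  0xed ]

  t0: 80 f9 ad 7c d9 2b 55 ed
  t1: f9 d9 ad 2b 7c 55 d9 ed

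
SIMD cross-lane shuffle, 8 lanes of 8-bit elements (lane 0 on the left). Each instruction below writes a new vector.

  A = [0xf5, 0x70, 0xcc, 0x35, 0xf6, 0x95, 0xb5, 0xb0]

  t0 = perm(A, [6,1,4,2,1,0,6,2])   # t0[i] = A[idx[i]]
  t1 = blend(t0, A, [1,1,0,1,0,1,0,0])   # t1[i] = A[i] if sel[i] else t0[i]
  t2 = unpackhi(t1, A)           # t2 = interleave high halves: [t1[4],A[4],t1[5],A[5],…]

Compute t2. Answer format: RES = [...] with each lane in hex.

  t0: b5 70 f6 cc 70 f5 b5 cc
  t1: f5 70 f6 35 70 95 b5 cc
  t2: 70 f6 95 95 b5 b5 cc b0

RES = [ 0x70  0xf6  0x95  0x95  0xb5  0xb5  0xcc  0xb0 ]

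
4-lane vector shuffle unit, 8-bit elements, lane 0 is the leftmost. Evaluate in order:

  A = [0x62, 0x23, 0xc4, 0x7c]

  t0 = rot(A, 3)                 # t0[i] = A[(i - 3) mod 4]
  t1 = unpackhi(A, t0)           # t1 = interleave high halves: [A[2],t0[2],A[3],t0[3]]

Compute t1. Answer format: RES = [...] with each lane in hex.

RES = [0xc4, 0x7c, 0x7c, 0x62]

t0 = [0x23, 0xc4, 0x7c, 0x62]
t1 = [0xc4, 0x7c, 0x7c, 0x62]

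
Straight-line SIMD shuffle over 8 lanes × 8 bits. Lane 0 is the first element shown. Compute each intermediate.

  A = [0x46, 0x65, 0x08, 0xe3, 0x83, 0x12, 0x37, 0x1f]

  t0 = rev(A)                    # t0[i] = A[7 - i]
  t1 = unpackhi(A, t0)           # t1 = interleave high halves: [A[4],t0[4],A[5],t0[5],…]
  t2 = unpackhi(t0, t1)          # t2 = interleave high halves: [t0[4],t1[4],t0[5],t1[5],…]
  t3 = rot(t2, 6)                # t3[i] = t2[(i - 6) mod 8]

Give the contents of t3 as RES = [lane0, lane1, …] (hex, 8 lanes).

  t0: 1f 37 12 83 e3 08 65 46
  t1: 83 e3 12 08 37 65 1f 46
  t2: e3 37 08 65 65 1f 46 46
  t3: 08 65 65 1f 46 46 e3 37

RES = [0x08, 0x65, 0x65, 0x1f, 0x46, 0x46, 0xe3, 0x37]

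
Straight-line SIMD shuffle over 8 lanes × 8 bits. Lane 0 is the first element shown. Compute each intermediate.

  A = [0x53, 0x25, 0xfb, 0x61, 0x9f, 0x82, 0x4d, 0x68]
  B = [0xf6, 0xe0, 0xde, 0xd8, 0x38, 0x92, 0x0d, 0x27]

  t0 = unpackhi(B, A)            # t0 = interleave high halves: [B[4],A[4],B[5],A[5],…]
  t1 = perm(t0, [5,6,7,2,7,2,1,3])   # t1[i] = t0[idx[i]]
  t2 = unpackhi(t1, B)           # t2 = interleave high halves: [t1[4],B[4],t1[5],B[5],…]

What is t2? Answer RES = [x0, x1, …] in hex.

  t0: 38 9f 92 82 0d 4d 27 68
  t1: 4d 27 68 92 68 92 9f 82
  t2: 68 38 92 92 9f 0d 82 27

RES = [0x68, 0x38, 0x92, 0x92, 0x9f, 0x0d, 0x82, 0x27]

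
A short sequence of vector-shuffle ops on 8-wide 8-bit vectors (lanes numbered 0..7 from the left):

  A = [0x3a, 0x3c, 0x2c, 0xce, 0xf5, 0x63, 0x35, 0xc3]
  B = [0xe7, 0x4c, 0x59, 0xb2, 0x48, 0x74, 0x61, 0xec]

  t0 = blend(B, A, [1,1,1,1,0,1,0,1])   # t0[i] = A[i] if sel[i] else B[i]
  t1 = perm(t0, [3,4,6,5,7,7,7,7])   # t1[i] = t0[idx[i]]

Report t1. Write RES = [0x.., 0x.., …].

t0 = [0x3a, 0x3c, 0x2c, 0xce, 0x48, 0x63, 0x61, 0xc3]
t1 = [0xce, 0x48, 0x61, 0x63, 0xc3, 0xc3, 0xc3, 0xc3]

RES = [ 0xce  0x48  0x61  0x63  0xc3  0xc3  0xc3  0xc3 ]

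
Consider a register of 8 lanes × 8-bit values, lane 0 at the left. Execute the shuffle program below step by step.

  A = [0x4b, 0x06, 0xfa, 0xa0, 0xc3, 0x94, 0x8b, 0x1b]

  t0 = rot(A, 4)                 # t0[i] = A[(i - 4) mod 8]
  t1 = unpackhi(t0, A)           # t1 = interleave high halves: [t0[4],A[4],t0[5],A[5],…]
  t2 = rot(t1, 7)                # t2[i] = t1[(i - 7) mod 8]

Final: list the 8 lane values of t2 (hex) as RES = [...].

RES = [ 0xc3  0x06  0x94  0xfa  0x8b  0xa0  0x1b  0x4b ]

→ t0 |c3|94|8b|1b|4b|06|fa|a0|
→ t1 |4b|c3|06|94|fa|8b|a0|1b|
→ t2 |c3|06|94|fa|8b|a0|1b|4b|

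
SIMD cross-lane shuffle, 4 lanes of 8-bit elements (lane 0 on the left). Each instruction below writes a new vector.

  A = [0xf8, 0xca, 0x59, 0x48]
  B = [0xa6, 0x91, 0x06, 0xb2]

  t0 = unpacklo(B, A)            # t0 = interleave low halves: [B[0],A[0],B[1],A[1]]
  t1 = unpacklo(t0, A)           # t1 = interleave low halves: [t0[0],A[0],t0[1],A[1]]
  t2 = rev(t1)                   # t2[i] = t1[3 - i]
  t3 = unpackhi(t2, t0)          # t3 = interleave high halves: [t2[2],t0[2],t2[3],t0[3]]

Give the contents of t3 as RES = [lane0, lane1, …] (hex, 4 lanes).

t0 = [0xa6, 0xf8, 0x91, 0xca]
t1 = [0xa6, 0xf8, 0xf8, 0xca]
t2 = [0xca, 0xf8, 0xf8, 0xa6]
t3 = [0xf8, 0x91, 0xa6, 0xca]

RES = [ 0xf8  0x91  0xa6  0xca ]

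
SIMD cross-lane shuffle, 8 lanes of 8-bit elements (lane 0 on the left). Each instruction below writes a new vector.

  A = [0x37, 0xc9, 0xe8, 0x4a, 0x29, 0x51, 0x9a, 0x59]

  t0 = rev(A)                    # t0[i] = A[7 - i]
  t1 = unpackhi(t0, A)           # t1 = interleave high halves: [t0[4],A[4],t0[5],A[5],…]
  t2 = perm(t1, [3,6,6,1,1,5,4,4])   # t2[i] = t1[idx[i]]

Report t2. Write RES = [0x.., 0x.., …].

RES = [ 0x51  0x37  0x37  0x29  0x29  0x9a  0xc9  0xc9 ]

→ t0 |59|9a|51|29|4a|e8|c9|37|
→ t1 |4a|29|e8|51|c9|9a|37|59|
→ t2 |51|37|37|29|29|9a|c9|c9|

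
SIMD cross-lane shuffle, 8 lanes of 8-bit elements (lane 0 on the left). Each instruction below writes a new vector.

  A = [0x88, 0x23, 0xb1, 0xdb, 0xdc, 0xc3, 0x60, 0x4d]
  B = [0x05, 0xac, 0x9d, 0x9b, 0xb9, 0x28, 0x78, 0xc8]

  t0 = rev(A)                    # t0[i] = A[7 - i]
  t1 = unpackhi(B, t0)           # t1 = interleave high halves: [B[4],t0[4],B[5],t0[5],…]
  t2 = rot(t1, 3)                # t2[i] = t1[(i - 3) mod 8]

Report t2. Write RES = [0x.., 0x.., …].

RES = [0x23, 0xc8, 0x88, 0xb9, 0xdb, 0x28, 0xb1, 0x78]

t0 = [0x4d, 0x60, 0xc3, 0xdc, 0xdb, 0xb1, 0x23, 0x88]
t1 = [0xb9, 0xdb, 0x28, 0xb1, 0x78, 0x23, 0xc8, 0x88]
t2 = [0x23, 0xc8, 0x88, 0xb9, 0xdb, 0x28, 0xb1, 0x78]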